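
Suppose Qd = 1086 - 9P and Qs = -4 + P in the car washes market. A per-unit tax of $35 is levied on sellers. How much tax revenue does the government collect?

Tax revenue = 2572.5

Pre-tax equilibrium: P* = 109, Q* = 105.
Tax on sellers shifts supply to Qs = -4 + 1(P − 35) = -39 + P.
1086 - 9P = -39 + P gives buyer price Pb = 112.5; sellers receive Ps = 112.5 − 35 = 77.5.
New quantity: Q = 1086 − 9(112.5) = 73.5.
Revenue = 35 × 73.5 = 2572.5.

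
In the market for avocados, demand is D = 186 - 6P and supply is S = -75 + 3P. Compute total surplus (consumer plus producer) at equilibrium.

Total surplus = 36

Equilibrium: 186 - 6P = -75 + 3P gives P* = 29, Q* = 12.
Demand choke price: P = 31; supply starts at P = 25.
CS = ½(31 − 29)(12) = 12; PS = ½(29 − 25)(12) = 24.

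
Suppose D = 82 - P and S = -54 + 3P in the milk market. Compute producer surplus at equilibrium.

Equilibrium: 82 - P = -54 + 3P gives P* = 34, Q* = 48.
Supply starts at P = 18 (where S = 0).
PS = ½(34 − 18)(48) = 384.

Producer surplus = 384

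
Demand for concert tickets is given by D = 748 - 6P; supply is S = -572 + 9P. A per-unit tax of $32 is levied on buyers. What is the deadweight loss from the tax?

Deadweight loss = 1843.2

Pre-tax equilibrium: P* = 88, Q* = 220.
Tax on buyers shifts demand to D = 748 − 6(P + 32) = 556 - 6P.
556 - 6P = -572 + 9P gives seller price Ps = 75.2; buyers pay Pb = 75.2 + 32 = 107.2.
New quantity: Q = 748 − 6(107.2) = 104.8.
DWL = ½ × 32 × (220 − 104.8) = 1843.2.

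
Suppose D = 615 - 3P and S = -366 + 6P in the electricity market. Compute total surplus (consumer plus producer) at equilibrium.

Equilibrium: 615 - 3P = -366 + 6P gives P* = 109, Q* = 288.
Demand choke price: P = 205; supply starts at P = 61.
CS = ½(205 − 109)(288) = 13824; PS = ½(109 − 61)(288) = 6912.

Total surplus = 20736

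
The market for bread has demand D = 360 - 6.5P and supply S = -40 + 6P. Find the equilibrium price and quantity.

Set D = S: 360 - 6.5P = -40 + 6P.
400 = 12.5P, so P* = 32.
Q* = 360 − 6.5(32) = 152.

P* = 32, Q* = 152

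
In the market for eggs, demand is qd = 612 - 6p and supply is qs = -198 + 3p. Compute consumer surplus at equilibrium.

Equilibrium: 612 - 6p = -198 + 3p gives p* = 90, q* = 72.
Demand choke price (qd = 0): p = 102.
CS = ½(102 − 90)(72) = 432.

Consumer surplus = 432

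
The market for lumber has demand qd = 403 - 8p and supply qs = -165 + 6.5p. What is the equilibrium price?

Set qd = qs: 403 - 8p = -165 + 6.5p.
568 = 14.5p, so p* = 1136/29.
q* = 403 − 8(1136/29) = 2599/29.

p* = 1136/29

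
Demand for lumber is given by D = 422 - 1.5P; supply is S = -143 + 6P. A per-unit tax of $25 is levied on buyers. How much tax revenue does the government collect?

Pre-tax equilibrium: P* = 226/3, Q* = 309.
Tax on buyers shifts demand to D = 422 − 1.5(P + 25) = 384.5 - 1.5P.
384.5 - 1.5P = -143 + 6P gives seller price Ps = 211/3; buyers pay Pb = 211/3 + 25 = 286/3.
New quantity: Q = 422 − 1.5(286/3) = 279.
Revenue = 25 × 279 = 6975.

Tax revenue = 6975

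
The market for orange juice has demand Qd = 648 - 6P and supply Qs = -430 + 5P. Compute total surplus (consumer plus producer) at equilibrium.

Total surplus = 660

Equilibrium: 648 - 6P = -430 + 5P gives P* = 98, Q* = 60.
Demand choke price: P = 108; supply starts at P = 86.
CS = ½(108 − 98)(60) = 300; PS = ½(98 − 86)(60) = 360.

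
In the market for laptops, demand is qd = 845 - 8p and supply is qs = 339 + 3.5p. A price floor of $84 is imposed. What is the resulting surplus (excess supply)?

Equilibrium price would be p* = 44, so the floor at 84 binds.
At p = 84: qd = 173, qs = 633.
Surplus = 633 − 173 = 460.

Surplus = 460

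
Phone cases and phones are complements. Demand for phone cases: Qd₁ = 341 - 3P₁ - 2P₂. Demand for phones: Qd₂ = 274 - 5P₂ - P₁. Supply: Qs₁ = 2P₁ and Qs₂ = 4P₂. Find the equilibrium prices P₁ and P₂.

P₁ = 2521/43, P₂ = 1029/43

Market 1: 341 - 3P₁ - 2P₂ = 2P₁ → 5P₁ + 2P₂ = 341.
Market 2: 9P₂ + P₁ = 274.
Eliminating P₂: 9×(1) − 2×(2) gives 43P₁ = 2521, so P₁ = 2521/43.
Back-substitute into (2): P₂ = (274 − 1×2521/43) / 9 = 1029/43.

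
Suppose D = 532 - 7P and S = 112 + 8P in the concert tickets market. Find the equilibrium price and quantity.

P* = 28, Q* = 336

Set D = S: 532 - 7P = 112 + 8P.
420 = 15P, so P* = 28.
Q* = 532 − 7(28) = 336.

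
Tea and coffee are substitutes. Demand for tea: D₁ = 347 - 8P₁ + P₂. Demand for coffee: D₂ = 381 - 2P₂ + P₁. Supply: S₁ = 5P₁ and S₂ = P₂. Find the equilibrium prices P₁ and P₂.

P₁ = 711/19, P₂ = 2650/19

Market 1: 347 - 8P₁ + P₂ = 5P₁ → 13P₁ - P₂ = 347.
Market 2: 3P₂ - P₁ = 381.
Eliminating P₂: 3×(1) + 1×(2) gives 38P₁ = 1422, so P₁ = 711/19.
Back-substitute into (2): P₂ = (381 + 1×711/19) / 3 = 2650/19.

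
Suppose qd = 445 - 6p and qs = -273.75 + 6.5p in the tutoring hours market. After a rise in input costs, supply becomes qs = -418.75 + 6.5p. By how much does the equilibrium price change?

Original equilibrium: p* = 57.5, q* = 100.
New equilibrium: 445 - 6p = -418.75 + 6.5p, so 863.75 = 12.5p and p' = 69.1; q' = 445 − 6(69.1) = 30.4.
Change in price: 69.1 − 57.5 = 11.6.

Δp = 11.6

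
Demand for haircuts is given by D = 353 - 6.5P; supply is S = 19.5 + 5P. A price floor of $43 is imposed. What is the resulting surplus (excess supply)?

Surplus = 161

Equilibrium price would be P* = 29, so the floor at 43 binds.
At P = 43: D = 73.5, S = 234.5.
Surplus = 234.5 − 73.5 = 161.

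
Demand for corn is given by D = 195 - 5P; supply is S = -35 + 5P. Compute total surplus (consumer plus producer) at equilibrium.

Equilibrium: 195 - 5P = -35 + 5P gives P* = 23, Q* = 80.
Demand choke price: P = 39; supply starts at P = 7.
CS = ½(39 − 23)(80) = 640; PS = ½(23 − 7)(80) = 640.

Total surplus = 1280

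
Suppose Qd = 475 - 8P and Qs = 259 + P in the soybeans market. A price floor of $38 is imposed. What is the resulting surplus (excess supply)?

Surplus = 126

Equilibrium price would be P* = 24, so the floor at 38 binds.
At P = 38: Qd = 171, Qs = 297.
Surplus = 297 − 171 = 126.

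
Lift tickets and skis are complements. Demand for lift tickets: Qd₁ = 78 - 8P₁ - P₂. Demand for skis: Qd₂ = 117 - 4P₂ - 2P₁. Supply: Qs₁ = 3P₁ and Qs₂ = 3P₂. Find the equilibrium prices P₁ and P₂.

Market 1: 78 - 8P₁ - P₂ = 3P₁ → 11P₁ + P₂ = 78.
Market 2: 7P₂ + 2P₁ = 117.
Eliminating P₂: 7×(1) − 1×(2) gives 75P₁ = 429, so P₁ = 5.72.
Back-substitute into (2): P₂ = (117 − 2×5.72) / 7 = 15.08.

P₁ = 5.72, P₂ = 15.08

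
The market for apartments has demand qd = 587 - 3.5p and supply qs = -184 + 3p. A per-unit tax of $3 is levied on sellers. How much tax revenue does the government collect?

Pre-tax equilibrium: p* = 1542/13, q* = 2234/13.
Tax on sellers shifts supply to qs = -184 + 3(p − 3) = -193 + 3p.
587 - 3.5p = -193 + 3p gives buyer price pb = 120; sellers receive ps = 120 − 3 = 117.
New quantity: q = 587 − 3.5(120) = 167.
Revenue = 3 × 167 = 501.

Tax revenue = 501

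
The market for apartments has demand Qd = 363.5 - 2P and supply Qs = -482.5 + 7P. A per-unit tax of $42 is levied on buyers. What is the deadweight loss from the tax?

Deadweight loss = 1372

Pre-tax equilibrium: P* = 94, Q* = 175.5.
Tax on buyers shifts demand to Qd = 363.5 − 2(P + 42) = 279.5 - 2P.
279.5 - 2P = -482.5 + 7P gives seller price Ps = 254/3; buyers pay Pb = 254/3 + 42 = 380/3.
New quantity: Q = 363.5 − 2(380/3) = 661/6.
DWL = ½ × 42 × (175.5 − 661/6) = 1372.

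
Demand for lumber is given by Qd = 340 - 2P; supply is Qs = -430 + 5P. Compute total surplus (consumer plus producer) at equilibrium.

Equilibrium: 340 - 2P = -430 + 5P gives P* = 110, Q* = 120.
Demand choke price: P = 170; supply starts at P = 86.
CS = ½(170 − 110)(120) = 3600; PS = ½(110 − 86)(120) = 1440.

Total surplus = 5040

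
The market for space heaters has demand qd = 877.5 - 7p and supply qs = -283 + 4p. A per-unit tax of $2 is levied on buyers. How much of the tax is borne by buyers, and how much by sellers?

Buyers bear 8/11, sellers bear 14/11

Pre-tax equilibrium: p* = 105.5, q* = 139.
Tax on buyers shifts demand to qd = 877.5 − 7(p + 2) = 863.5 - 7p.
863.5 - 7p = -283 + 4p gives seller price ps = 2293/22; buyers pay pb = 2293/22 + 2 = 2337/22.
New quantity: q = 877.5 − 7(2337/22) = 1473/11.
Buyer burden = 2337/22 − 105.5 = 8/11; seller burden = 105.5 − 2293/22 = 14/11.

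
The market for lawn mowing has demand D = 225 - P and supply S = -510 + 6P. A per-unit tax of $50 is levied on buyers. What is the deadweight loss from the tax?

Pre-tax equilibrium: P* = 105, Q* = 120.
Tax on buyers shifts demand to D = 225 − 1(P + 50) = 175 - P.
175 - P = -510 + 6P gives seller price Ps = 685/7; buyers pay Pb = 685/7 + 50 = 1035/7.
New quantity: Q = 225 − 1(1035/7) = 540/7.
DWL = ½ × 50 × (120 − 540/7) = 7500/7.

Deadweight loss = 7500/7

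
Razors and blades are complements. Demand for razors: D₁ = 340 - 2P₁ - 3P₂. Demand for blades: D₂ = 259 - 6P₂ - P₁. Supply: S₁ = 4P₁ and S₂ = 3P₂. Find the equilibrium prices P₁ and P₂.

Market 1: 340 - 2P₁ - 3P₂ = 4P₁ → 6P₁ + 3P₂ = 340.
Market 2: 9P₂ + P₁ = 259.
Eliminating P₂: 9×(1) − 3×(2) gives 51P₁ = 2283, so P₁ = 761/17.
Back-substitute into (2): P₂ = (259 − 1×761/17) / 9 = 1214/51.

P₁ = 761/17, P₂ = 1214/51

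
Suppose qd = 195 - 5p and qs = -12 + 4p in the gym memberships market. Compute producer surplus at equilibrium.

Equilibrium: 195 - 5p = -12 + 4p gives p* = 23, q* = 80.
Supply starts at p = 3 (where qs = 0).
PS = ½(23 − 3)(80) = 800.

Producer surplus = 800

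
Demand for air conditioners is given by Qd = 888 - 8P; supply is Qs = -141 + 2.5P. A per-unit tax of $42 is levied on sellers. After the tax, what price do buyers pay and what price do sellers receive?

Pre-tax equilibrium: P* = 98, Q* = 104.
Tax on sellers shifts supply to Qs = -141 + 2.5(P − 42) = -246 + 2.5P.
888 - 8P = -246 + 2.5P gives buyer price Pb = 108; sellers receive Ps = 108 − 42 = 66.
New quantity: Q = 888 − 8(108) = 24.

Buyers pay $108, sellers receive $66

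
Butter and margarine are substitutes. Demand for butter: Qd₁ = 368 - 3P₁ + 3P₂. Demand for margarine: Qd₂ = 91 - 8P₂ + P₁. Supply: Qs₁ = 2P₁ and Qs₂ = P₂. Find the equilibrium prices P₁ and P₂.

P₁ = 1195/14, P₂ = 823/42

Market 1: 368 - 3P₁ + 3P₂ = 2P₁ → 5P₁ - 3P₂ = 368.
Market 2: 9P₂ - P₁ = 91.
Eliminating P₂: 9×(1) + 3×(2) gives 42P₁ = 3585, so P₁ = 1195/14.
Back-substitute into (2): P₂ = (91 + 1×1195/14) / 9 = 823/42.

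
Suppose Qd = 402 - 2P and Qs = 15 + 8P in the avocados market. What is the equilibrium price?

Set Qd = Qs: 402 - 2P = 15 + 8P.
387 = 10P, so P* = 38.7.
Q* = 402 − 2(38.7) = 324.6.

P* = 38.7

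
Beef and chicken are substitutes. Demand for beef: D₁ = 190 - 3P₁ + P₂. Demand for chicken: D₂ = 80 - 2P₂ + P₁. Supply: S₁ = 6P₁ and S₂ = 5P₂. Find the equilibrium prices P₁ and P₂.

P₁ = 705/31, P₂ = 455/31

Market 1: 190 - 3P₁ + P₂ = 6P₁ → 9P₁ - P₂ = 190.
Market 2: 7P₂ - P₁ = 80.
Eliminating P₂: 7×(1) + 1×(2) gives 62P₁ = 1410, so P₁ = 705/31.
Back-substitute into (2): P₂ = (80 + 1×705/31) / 7 = 455/31.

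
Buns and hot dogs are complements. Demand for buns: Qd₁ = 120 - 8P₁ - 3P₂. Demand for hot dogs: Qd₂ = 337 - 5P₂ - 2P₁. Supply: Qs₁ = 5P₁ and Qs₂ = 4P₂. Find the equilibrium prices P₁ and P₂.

Market 1: 120 - 8P₁ - 3P₂ = 5P₁ → 13P₁ + 3P₂ = 120.
Market 2: 9P₂ + 2P₁ = 337.
Eliminating P₂: 9×(1) − 3×(2) gives 111P₁ = 69, so P₁ = 23/37.
Back-substitute into (2): P₂ = (337 − 2×23/37) / 9 = 4141/111.

P₁ = 23/37, P₂ = 4141/111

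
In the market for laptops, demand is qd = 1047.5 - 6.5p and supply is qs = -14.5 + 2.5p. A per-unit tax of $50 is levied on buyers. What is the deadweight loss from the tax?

Pre-tax equilibrium: p* = 118, q* = 280.5.
Tax on buyers shifts demand to qd = 1047.5 − 6.5(p + 50) = 722.5 - 6.5p.
722.5 - 6.5p = -14.5 + 2.5p gives seller price ps = 737/9; buyers pay pb = 737/9 + 50 = 1187/9.
New quantity: q = 1047.5 − 6.5(1187/9) = 1712/9.
DWL = ½ × 50 × (280.5 − 1712/9) = 40625/18.

Deadweight loss = 40625/18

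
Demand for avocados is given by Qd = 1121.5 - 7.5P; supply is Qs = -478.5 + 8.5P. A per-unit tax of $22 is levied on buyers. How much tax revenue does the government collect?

Pre-tax equilibrium: P* = 100, Q* = 371.5.
Tax on buyers shifts demand to Qd = 1121.5 − 7.5(P + 22) = 956.5 - 7.5P.
956.5 - 7.5P = -478.5 + 8.5P gives seller price Ps = 89.6875; buyers pay Pb = 89.6875 + 22 = 111.6875.
New quantity: Q = 1121.5 − 7.5(111.6875) = 283.84375.
Revenue = 22 × 283.84375 = 6244.5625.

Tax revenue = 6244.5625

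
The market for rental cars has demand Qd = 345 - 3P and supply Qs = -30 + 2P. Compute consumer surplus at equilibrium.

Consumer surplus = 2400

Equilibrium: 345 - 3P = -30 + 2P gives P* = 75, Q* = 120.
Demand choke price (Qd = 0): P = 115.
CS = ½(115 − 75)(120) = 2400.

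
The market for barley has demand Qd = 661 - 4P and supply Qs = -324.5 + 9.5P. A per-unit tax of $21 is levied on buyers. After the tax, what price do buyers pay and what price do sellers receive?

Pre-tax equilibrium: P* = 73, Q* = 369.
Tax on buyers shifts demand to Qd = 661 − 4(P + 21) = 577 - 4P.
577 - 4P = -324.5 + 9.5P gives seller price Ps = 601/9; buyers pay Pb = 601/9 + 21 = 790/9.
New quantity: Q = 661 − 4(790/9) = 2789/9.

Buyers pay 790/9, sellers receive 601/9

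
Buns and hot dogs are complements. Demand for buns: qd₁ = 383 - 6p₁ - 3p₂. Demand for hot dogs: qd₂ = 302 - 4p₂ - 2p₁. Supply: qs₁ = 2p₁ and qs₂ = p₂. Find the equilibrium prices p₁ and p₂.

Market 1: 383 - 6p₁ - 3p₂ = 2p₁ → 8p₁ + 3p₂ = 383.
Market 2: 5p₂ + 2p₁ = 302.
Eliminating p₂: 5×(1) − 3×(2) gives 34p₁ = 1009, so p₁ = 1009/34.
Back-substitute into (2): p₂ = (302 − 2×1009/34) / 5 = 825/17.

p₁ = 1009/34, p₂ = 825/17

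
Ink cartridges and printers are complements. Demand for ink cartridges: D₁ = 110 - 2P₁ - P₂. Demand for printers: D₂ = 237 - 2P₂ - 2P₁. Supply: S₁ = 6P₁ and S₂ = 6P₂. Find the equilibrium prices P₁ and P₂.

Market 1: 110 - 2P₁ - P₂ = 6P₁ → 8P₁ + P₂ = 110.
Market 2: 8P₂ + 2P₁ = 237.
Eliminating P₂: 8×(1) − 1×(2) gives 62P₁ = 643, so P₁ = 643/62.
Back-substitute into (2): P₂ = (237 − 2×643/62) / 8 = 838/31.

P₁ = 643/62, P₂ = 838/31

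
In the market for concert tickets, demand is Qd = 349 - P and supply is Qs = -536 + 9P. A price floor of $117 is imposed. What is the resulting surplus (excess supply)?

Surplus = 285

Equilibrium price would be P* = 88.5, so the floor at 117 binds.
At P = 117: Qd = 232, Qs = 517.
Surplus = 517 − 232 = 285.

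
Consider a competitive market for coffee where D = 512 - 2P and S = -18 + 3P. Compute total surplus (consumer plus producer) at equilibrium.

Total surplus = 37500

Equilibrium: 512 - 2P = -18 + 3P gives P* = 106, Q* = 300.
Demand choke price: P = 256; supply starts at P = 6.
CS = ½(256 − 106)(300) = 22500; PS = ½(106 − 6)(300) = 15000.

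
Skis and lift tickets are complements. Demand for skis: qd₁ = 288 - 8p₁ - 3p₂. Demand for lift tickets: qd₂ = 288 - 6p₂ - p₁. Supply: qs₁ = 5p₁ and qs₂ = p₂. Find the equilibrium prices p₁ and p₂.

p₁ = 144/11, p₂ = 432/11

Market 1: 288 - 8p₁ - 3p₂ = 5p₁ → 13p₁ + 3p₂ = 288.
Market 2: 7p₂ + p₁ = 288.
Eliminating p₂: 7×(1) − 3×(2) gives 88p₁ = 1152, so p₁ = 144/11.
Back-substitute into (2): p₂ = (288 − 1×144/11) / 7 = 432/11.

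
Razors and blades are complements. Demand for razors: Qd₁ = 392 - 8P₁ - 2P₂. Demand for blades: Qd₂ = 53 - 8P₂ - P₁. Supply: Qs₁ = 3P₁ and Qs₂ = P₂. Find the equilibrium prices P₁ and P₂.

P₁ = 3422/97, P₂ = 191/97

Market 1: 392 - 8P₁ - 2P₂ = 3P₁ → 11P₁ + 2P₂ = 392.
Market 2: 9P₂ + P₁ = 53.
Eliminating P₂: 9×(1) − 2×(2) gives 97P₁ = 3422, so P₁ = 3422/97.
Back-substitute into (2): P₂ = (53 − 1×3422/97) / 9 = 191/97.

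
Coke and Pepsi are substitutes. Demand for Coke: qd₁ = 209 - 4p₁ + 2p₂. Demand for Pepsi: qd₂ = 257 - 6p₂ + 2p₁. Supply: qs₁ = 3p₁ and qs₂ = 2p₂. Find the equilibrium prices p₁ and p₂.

p₁ = 1093/26, p₂ = 2217/52

Market 1: 209 - 4p₁ + 2p₂ = 3p₁ → 7p₁ - 2p₂ = 209.
Market 2: 8p₂ - 2p₁ = 257.
Eliminating p₂: 8×(1) + 2×(2) gives 52p₁ = 2186, so p₁ = 1093/26.
Back-substitute into (2): p₂ = (257 + 2×1093/26) / 8 = 2217/52.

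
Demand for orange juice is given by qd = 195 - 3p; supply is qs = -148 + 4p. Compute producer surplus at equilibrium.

Equilibrium: 195 - 3p = -148 + 4p gives p* = 49, q* = 48.
Supply starts at p = 37 (where qs = 0).
PS = ½(49 − 37)(48) = 288.

Producer surplus = 288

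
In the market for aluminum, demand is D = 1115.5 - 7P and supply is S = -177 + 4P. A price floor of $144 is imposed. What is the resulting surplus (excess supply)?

Surplus = 291.5

Equilibrium price would be P* = 117.5, so the floor at 144 binds.
At P = 144: D = 107.5, S = 399.
Surplus = 399 − 107.5 = 291.5.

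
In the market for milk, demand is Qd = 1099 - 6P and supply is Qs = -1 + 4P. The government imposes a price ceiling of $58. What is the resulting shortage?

Equilibrium price would be P* = 110, so the ceiling at 58 binds.
At P = 58: Qd = 1099 − 6(58) = 751, Qs = -1 + 4(58) = 231.
Shortage = 751 − 231 = 520.

Shortage = 520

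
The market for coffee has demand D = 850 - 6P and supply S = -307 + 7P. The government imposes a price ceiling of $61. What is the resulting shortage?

Shortage = 364

Equilibrium price would be P* = 89, so the ceiling at 61 binds.
At P = 61: D = 850 − 6(61) = 484, S = -307 + 7(61) = 120.
Shortage = 484 − 120 = 364.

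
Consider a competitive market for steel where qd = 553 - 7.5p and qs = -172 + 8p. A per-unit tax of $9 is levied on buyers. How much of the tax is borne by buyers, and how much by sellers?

Buyers bear 144/31, sellers bear 135/31

Pre-tax equilibrium: p* = 1450/31, q* = 6268/31.
Tax on buyers shifts demand to qd = 553 − 7.5(p + 9) = 485.5 - 7.5p.
485.5 - 7.5p = -172 + 8p gives seller price ps = 1315/31; buyers pay pb = 1315/31 + 9 = 1594/31.
New quantity: q = 553 − 7.5(1594/31) = 5188/31.
Buyer burden = 1594/31 − 1450/31 = 144/31; seller burden = 1450/31 − 1315/31 = 135/31.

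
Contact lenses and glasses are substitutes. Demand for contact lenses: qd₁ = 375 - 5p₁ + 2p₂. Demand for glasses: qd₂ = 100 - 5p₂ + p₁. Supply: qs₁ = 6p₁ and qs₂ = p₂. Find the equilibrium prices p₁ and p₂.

Market 1: 375 - 5p₁ + 2p₂ = 6p₁ → 11p₁ - 2p₂ = 375.
Market 2: 6p₂ - p₁ = 100.
Eliminating p₂: 6×(1) + 2×(2) gives 64p₁ = 2450, so p₁ = 38.28125.
Back-substitute into (2): p₂ = (100 + 1×38.28125) / 6 = 23.046875.

p₁ = 38.28125, p₂ = 23.046875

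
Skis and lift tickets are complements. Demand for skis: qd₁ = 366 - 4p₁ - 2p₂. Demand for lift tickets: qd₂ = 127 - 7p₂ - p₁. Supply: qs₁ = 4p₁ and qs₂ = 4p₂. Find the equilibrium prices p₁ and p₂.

p₁ = 1886/43, p₂ = 325/43

Market 1: 366 - 4p₁ - 2p₂ = 4p₁ → 8p₁ + 2p₂ = 366.
Market 2: 11p₂ + p₁ = 127.
Eliminating p₂: 11×(1) − 2×(2) gives 86p₁ = 3772, so p₁ = 1886/43.
Back-substitute into (2): p₂ = (127 − 1×1886/43) / 11 = 325/43.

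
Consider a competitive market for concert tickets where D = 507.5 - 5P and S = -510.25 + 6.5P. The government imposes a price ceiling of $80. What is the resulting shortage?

Equilibrium price would be P* = 88.5, so the ceiling at 80 binds.
At P = 80: D = 507.5 − 5(80) = 107.5, S = -510.25 + 6.5(80) = 9.75.
Shortage = 107.5 − 9.75 = 97.75.

Shortage = 97.75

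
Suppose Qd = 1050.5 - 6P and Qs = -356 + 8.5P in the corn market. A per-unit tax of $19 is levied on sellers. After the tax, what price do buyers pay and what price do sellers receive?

Pre-tax equilibrium: P* = 97, Q* = 468.5.
Tax on sellers shifts supply to Qs = -356 + 8.5(P − 19) = -517.5 + 8.5P.
1050.5 - 6P = -517.5 + 8.5P gives buyer price Pb = 3136/29; sellers receive Ps = 3136/29 − 19 = 2585/29.
New quantity: Q = 1050.5 − 6(3136/29) = 23297/58.

Buyers pay 3136/29, sellers receive 2585/29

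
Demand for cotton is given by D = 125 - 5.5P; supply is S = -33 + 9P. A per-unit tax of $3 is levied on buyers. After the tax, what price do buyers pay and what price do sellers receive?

Pre-tax equilibrium: P* = 316/29, Q* = 1887/29.
Tax on buyers shifts demand to D = 125 − 5.5(P + 3) = 108.5 - 5.5P.
108.5 - 5.5P = -33 + 9P gives seller price Ps = 283/29; buyers pay Pb = 283/29 + 3 = 370/29.
New quantity: Q = 125 − 5.5(370/29) = 1590/29.

Buyers pay 370/29, sellers receive 283/29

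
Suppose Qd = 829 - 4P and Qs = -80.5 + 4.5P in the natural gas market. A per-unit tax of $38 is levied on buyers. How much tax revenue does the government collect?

Tax revenue = 207062/17

Pre-tax equilibrium: P* = 107, Q* = 401.
Tax on buyers shifts demand to Qd = 829 − 4(P + 38) = 677 - 4P.
677 - 4P = -80.5 + 4.5P gives seller price Ps = 1515/17; buyers pay Pb = 1515/17 + 38 = 2161/17.
New quantity: Q = 829 − 4(2161/17) = 5449/17.
Revenue = 38 × 5449/17 = 207062/17.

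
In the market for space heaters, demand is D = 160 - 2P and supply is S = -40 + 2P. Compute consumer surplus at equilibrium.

Consumer surplus = 900

Equilibrium: 160 - 2P = -40 + 2P gives P* = 50, Q* = 60.
Demand choke price (D = 0): P = 80.
CS = ½(80 − 50)(60) = 900.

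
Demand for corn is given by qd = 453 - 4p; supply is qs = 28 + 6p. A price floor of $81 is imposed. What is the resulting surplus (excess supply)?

Surplus = 385

Equilibrium price would be p* = 42.5, so the floor at 81 binds.
At p = 81: qd = 129, qs = 514.
Surplus = 514 − 129 = 385.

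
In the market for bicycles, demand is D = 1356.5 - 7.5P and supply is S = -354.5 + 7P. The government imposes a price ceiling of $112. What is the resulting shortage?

Shortage = 87

Equilibrium price would be P* = 118, so the ceiling at 112 binds.
At P = 112: D = 1356.5 − 7.5(112) = 516.5, S = -354.5 + 7(112) = 429.5.
Shortage = 516.5 − 429.5 = 87.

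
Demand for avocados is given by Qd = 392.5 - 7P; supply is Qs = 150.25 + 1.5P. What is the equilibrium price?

P* = 28.5

Set Qd = Qs: 392.5 - 7P = 150.25 + 1.5P.
242.25 = 8.5P, so P* = 28.5.
Q* = 392.5 − 7(28.5) = 193.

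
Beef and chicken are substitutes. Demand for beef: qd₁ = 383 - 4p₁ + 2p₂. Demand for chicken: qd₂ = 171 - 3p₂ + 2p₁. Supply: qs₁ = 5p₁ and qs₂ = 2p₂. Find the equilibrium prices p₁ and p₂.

Market 1: 383 - 4p₁ + 2p₂ = 5p₁ → 9p₁ - 2p₂ = 383.
Market 2: 5p₂ - 2p₁ = 171.
Eliminating p₂: 5×(1) + 2×(2) gives 41p₁ = 2257, so p₁ = 2257/41.
Back-substitute into (2): p₂ = (171 + 2×2257/41) / 5 = 2305/41.

p₁ = 2257/41, p₂ = 2305/41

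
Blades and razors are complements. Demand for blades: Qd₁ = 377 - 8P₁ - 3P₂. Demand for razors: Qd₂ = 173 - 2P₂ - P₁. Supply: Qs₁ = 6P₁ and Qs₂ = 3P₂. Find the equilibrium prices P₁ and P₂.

Market 1: 377 - 8P₁ - 3P₂ = 6P₁ → 14P₁ + 3P₂ = 377.
Market 2: 5P₂ + P₁ = 173.
Eliminating P₂: 5×(1) − 3×(2) gives 67P₁ = 1366, so P₁ = 1366/67.
Back-substitute into (2): P₂ = (173 − 1×1366/67) / 5 = 2045/67.

P₁ = 1366/67, P₂ = 2045/67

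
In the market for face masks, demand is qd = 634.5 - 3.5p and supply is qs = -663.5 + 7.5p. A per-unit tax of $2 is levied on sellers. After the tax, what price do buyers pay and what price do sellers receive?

Pre-tax equilibrium: p* = 118, q* = 221.5.
Tax on sellers shifts supply to qs = -663.5 + 7.5(p − 2) = -678.5 + 7.5p.
634.5 - 3.5p = -678.5 + 7.5p gives buyer price pb = 1313/11; sellers receive ps = 1313/11 − 2 = 1291/11.
New quantity: q = 634.5 − 3.5(1313/11) = 2384/11.

Buyers pay 1313/11, sellers receive 1291/11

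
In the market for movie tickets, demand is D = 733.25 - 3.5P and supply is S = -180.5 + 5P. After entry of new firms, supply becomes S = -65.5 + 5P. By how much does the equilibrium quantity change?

Original equilibrium: P* = 107.5, Q* = 357.
New equilibrium: 733.25 - 3.5P = -65.5 + 5P, so 798.75 = 8.5P and P' = 3195/34; Q' = 733.25 − 3.5(3195/34) = 6874/17.
Change in quantity: 6874/17 − 357 = 805/17.

ΔQ = 805/17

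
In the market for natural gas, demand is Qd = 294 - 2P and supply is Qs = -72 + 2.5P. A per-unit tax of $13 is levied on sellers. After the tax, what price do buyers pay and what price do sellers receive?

Buyers pay 797/9, sellers receive 680/9

Pre-tax equilibrium: P* = 244/3, Q* = 394/3.
Tax on sellers shifts supply to Qs = -72 + 2.5(P − 13) = -104.5 + 2.5P.
294 - 2P = -104.5 + 2.5P gives buyer price Pb = 797/9; sellers receive Ps = 797/9 − 13 = 680/9.
New quantity: Q = 294 − 2(797/9) = 1052/9.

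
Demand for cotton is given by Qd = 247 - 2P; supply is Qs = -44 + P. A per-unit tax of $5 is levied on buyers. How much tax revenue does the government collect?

Tax revenue = 745/3

Pre-tax equilibrium: P* = 97, Q* = 53.
Tax on buyers shifts demand to Qd = 247 − 2(P + 5) = 237 - 2P.
237 - 2P = -44 + P gives seller price Ps = 281/3; buyers pay Pb = 281/3 + 5 = 296/3.
New quantity: Q = 247 − 2(296/3) = 149/3.
Revenue = 5 × 149/3 = 745/3.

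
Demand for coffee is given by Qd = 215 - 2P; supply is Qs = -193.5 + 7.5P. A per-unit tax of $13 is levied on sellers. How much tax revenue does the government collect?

Tax revenue = 26793/19

Pre-tax equilibrium: P* = 43, Q* = 129.
Tax on sellers shifts supply to Qs = -193.5 + 7.5(P − 13) = -291 + 7.5P.
215 - 2P = -291 + 7.5P gives buyer price Pb = 1012/19; sellers receive Ps = 1012/19 − 13 = 765/19.
New quantity: Q = 215 − 2(1012/19) = 2061/19.
Revenue = 13 × 2061/19 = 26793/19.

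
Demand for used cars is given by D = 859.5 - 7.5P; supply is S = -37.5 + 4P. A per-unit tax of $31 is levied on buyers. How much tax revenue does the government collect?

Tax revenue = 276117/46

Pre-tax equilibrium: P* = 78, Q* = 274.5.
Tax on buyers shifts demand to D = 859.5 − 7.5(P + 31) = 627 - 7.5P.
627 - 7.5P = -37.5 + 4P gives seller price Ps = 1329/23; buyers pay Pb = 1329/23 + 31 = 2042/23.
New quantity: Q = 859.5 − 7.5(2042/23) = 8907/46.
Revenue = 31 × 8907/46 = 276117/46.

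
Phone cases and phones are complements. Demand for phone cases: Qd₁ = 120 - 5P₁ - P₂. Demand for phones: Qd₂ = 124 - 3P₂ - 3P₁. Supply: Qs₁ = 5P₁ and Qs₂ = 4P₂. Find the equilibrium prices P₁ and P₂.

Market 1: 120 - 5P₁ - P₂ = 5P₁ → 10P₁ + P₂ = 120.
Market 2: 7P₂ + 3P₁ = 124.
Eliminating P₂: 7×(1) − 1×(2) gives 67P₁ = 716, so P₁ = 716/67.
Back-substitute into (2): P₂ = (124 − 3×716/67) / 7 = 880/67.

P₁ = 716/67, P₂ = 880/67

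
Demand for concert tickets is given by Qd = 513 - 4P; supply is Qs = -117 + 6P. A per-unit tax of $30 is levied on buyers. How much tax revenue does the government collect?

Tax revenue = 5670

Pre-tax equilibrium: P* = 63, Q* = 261.
Tax on buyers shifts demand to Qd = 513 − 4(P + 30) = 393 - 4P.
393 - 4P = -117 + 6P gives seller price Ps = 51; buyers pay Pb = 51 + 30 = 81.
New quantity: Q = 513 − 4(81) = 189.
Revenue = 30 × 189 = 5670.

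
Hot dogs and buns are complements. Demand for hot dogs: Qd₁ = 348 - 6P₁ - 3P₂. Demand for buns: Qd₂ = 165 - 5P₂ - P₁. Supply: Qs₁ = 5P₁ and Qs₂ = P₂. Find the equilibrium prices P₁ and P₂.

P₁ = 177/7, P₂ = 163/7

Market 1: 348 - 6P₁ - 3P₂ = 5P₁ → 11P₁ + 3P₂ = 348.
Market 2: 6P₂ + P₁ = 165.
Eliminating P₂: 6×(1) − 3×(2) gives 63P₁ = 1593, so P₁ = 177/7.
Back-substitute into (2): P₂ = (165 − 1×177/7) / 6 = 163/7.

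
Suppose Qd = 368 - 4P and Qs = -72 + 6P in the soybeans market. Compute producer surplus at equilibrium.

Producer surplus = 3072

Equilibrium: 368 - 4P = -72 + 6P gives P* = 44, Q* = 192.
Supply starts at P = 12 (where Qs = 0).
PS = ½(44 − 12)(192) = 3072.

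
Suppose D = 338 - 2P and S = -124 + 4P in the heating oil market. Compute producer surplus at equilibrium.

Producer surplus = 4232

Equilibrium: 338 - 2P = -124 + 4P gives P* = 77, Q* = 184.
Supply starts at P = 31 (where S = 0).
PS = ½(77 − 31)(184) = 4232.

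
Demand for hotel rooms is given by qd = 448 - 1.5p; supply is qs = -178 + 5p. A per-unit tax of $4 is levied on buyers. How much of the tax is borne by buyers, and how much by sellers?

Pre-tax equilibrium: p* = 1252/13, q* = 3946/13.
Tax on buyers shifts demand to qd = 448 − 1.5(p + 4) = 442 - 1.5p.
442 - 1.5p = -178 + 5p gives seller price ps = 1240/13; buyers pay pb = 1240/13 + 4 = 1292/13.
New quantity: q = 448 − 1.5(1292/13) = 3886/13.
Buyer burden = 1292/13 − 1252/13 = 40/13; seller burden = 1252/13 − 1240/13 = 12/13.

Buyers bear 40/13, sellers bear 12/13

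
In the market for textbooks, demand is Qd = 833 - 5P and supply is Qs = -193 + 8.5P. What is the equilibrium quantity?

Q* = 453

Set Qd = Qs: 833 - 5P = -193 + 8.5P.
1026 = 13.5P, so P* = 76.
Q* = 833 − 5(76) = 453.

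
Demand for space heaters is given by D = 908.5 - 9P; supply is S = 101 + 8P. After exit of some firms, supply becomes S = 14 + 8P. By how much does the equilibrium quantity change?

Original equilibrium: P* = 47.5, Q* = 481.
New equilibrium: 908.5 - 9P = 14 + 8P, so 894.5 = 17P and P' = 1789/34; Q' = 908.5 − 9(1789/34) = 7394/17.
Change in quantity: 7394/17 − 481 = -783/17.

ΔQ = -783/17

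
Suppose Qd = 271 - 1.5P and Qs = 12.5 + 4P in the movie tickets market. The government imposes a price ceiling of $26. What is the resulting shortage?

Equilibrium price would be P* = 47, so the ceiling at 26 binds.
At P = 26: Qd = 271 − 1.5(26) = 232, Qs = 12.5 + 4(26) = 116.5.
Shortage = 232 − 116.5 = 115.5.

Shortage = 115.5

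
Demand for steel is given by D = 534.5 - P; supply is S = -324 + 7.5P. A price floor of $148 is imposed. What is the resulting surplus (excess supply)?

Surplus = 399.5

Equilibrium price would be P* = 101, so the floor at 148 binds.
At P = 148: D = 386.5, S = 786.
Surplus = 786 − 386.5 = 399.5.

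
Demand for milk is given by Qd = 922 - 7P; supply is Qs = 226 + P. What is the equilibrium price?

P* = 87

Set Qd = Qs: 922 - 7P = 226 + P.
696 = 8P, so P* = 87.
Q* = 922 − 7(87) = 313.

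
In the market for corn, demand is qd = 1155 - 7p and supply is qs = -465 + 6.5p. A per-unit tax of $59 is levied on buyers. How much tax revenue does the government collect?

Pre-tax equilibrium: p* = 120, q* = 315.
Tax on buyers shifts demand to qd = 1155 − 7(p + 59) = 742 - 7p.
742 - 7p = -465 + 6.5p gives seller price ps = 2414/27; buyers pay pb = 2414/27 + 59 = 4007/27.
New quantity: q = 1155 − 7(4007/27) = 3136/27.
Revenue = 59 × 3136/27 = 185024/27.

Tax revenue = 185024/27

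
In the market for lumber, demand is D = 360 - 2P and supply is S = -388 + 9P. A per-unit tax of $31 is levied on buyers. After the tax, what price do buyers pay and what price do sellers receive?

Pre-tax equilibrium: P* = 68, Q* = 224.
Tax on buyers shifts demand to D = 360 − 2(P + 31) = 298 - 2P.
298 - 2P = -388 + 9P gives seller price Ps = 686/11; buyers pay Pb = 686/11 + 31 = 1027/11.
New quantity: Q = 360 − 2(1027/11) = 1906/11.

Buyers pay 1027/11, sellers receive 686/11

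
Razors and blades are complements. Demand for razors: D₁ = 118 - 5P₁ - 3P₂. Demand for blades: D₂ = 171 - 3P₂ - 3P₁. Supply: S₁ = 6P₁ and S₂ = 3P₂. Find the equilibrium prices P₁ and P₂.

P₁ = 65/19, P₂ = 509/19

Market 1: 118 - 5P₁ - 3P₂ = 6P₁ → 11P₁ + 3P₂ = 118.
Market 2: 6P₂ + 3P₁ = 171.
Eliminating P₂: 6×(1) − 3×(2) gives 57P₁ = 195, so P₁ = 65/19.
Back-substitute into (2): P₂ = (171 − 3×65/19) / 6 = 509/19.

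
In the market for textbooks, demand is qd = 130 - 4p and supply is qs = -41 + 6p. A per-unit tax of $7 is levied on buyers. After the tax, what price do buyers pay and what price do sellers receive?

Pre-tax equilibrium: p* = 17.1, q* = 61.6.
Tax on buyers shifts demand to qd = 130 − 4(p + 7) = 102 - 4p.
102 - 4p = -41 + 6p gives seller price ps = 14.3; buyers pay pb = 14.3 + 7 = 21.3.
New quantity: q = 130 − 4(21.3) = 44.8.

Buyers pay $21.3, sellers receive $14.3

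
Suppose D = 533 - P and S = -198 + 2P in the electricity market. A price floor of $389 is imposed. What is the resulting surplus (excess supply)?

Equilibrium price would be P* = 731/3, so the floor at 389 binds.
At P = 389: D = 144, S = 580.
Surplus = 580 − 144 = 436.

Surplus = 436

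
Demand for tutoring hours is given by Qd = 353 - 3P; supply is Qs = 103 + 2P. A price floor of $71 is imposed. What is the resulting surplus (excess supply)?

Equilibrium price would be P* = 50, so the floor at 71 binds.
At P = 71: Qd = 140, Qs = 245.
Surplus = 245 − 140 = 105.

Surplus = 105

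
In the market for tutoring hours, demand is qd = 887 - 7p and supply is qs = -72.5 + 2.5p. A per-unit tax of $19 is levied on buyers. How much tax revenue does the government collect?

Tax revenue = 2755

Pre-tax equilibrium: p* = 101, q* = 180.
Tax on buyers shifts demand to qd = 887 − 7(p + 19) = 754 - 7p.
754 - 7p = -72.5 + 2.5p gives seller price ps = 87; buyers pay pb = 87 + 19 = 106.
New quantity: q = 887 − 7(106) = 145.
Revenue = 19 × 145 = 2755.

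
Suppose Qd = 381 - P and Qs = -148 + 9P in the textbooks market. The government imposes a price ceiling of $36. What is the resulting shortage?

Shortage = 169

Equilibrium price would be P* = 52.9, so the ceiling at 36 binds.
At P = 36: Qd = 381 − 1(36) = 345, Qs = -148 + 9(36) = 176.
Shortage = 345 − 176 = 169.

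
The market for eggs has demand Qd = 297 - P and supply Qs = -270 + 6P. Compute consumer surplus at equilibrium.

Consumer surplus = 23328

Equilibrium: 297 - P = -270 + 6P gives P* = 81, Q* = 216.
Demand choke price (Qd = 0): P = 297.
CS = ½(297 − 81)(216) = 23328.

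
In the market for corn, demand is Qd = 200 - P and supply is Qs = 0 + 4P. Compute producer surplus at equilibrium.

Equilibrium: 200 - P = 0 + 4P gives P* = 40, Q* = 160.
Supply starts at P = 0 (where Qs = 0).
PS = ½(40 − 0)(160) = 3200.

Producer surplus = 3200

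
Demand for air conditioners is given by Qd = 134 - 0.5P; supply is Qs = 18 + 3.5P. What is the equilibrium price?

P* = 29

Set Qd = Qs: 134 - 0.5P = 18 + 3.5P.
116 = 4P, so P* = 29.
Q* = 134 − 0.5(29) = 119.5.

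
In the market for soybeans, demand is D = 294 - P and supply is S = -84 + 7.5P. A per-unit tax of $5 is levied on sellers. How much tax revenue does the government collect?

Pre-tax equilibrium: P* = 756/17, Q* = 4242/17.
Tax on sellers shifts supply to S = -84 + 7.5(P − 5) = -121.5 + 7.5P.
294 - P = -121.5 + 7.5P gives buyer price Pb = 831/17; sellers receive Ps = 831/17 − 5 = 746/17.
New quantity: Q = 294 − 1(831/17) = 4167/17.
Revenue = 5 × 4167/17 = 20835/17.

Tax revenue = 20835/17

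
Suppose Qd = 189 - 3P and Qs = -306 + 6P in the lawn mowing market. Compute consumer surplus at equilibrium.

Equilibrium: 189 - 3P = -306 + 6P gives P* = 55, Q* = 24.
Demand choke price (Qd = 0): P = 63.
CS = ½(63 − 55)(24) = 96.

Consumer surplus = 96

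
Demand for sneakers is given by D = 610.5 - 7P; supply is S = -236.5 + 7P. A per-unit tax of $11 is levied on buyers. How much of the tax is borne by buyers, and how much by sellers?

Pre-tax equilibrium: P* = 60.5, Q* = 187.
Tax on buyers shifts demand to D = 610.5 − 7(P + 11) = 533.5 - 7P.
533.5 - 7P = -236.5 + 7P gives seller price Ps = 55; buyers pay Pb = 55 + 11 = 66.
New quantity: Q = 610.5 − 7(66) = 148.5.
Buyer burden = 66 − 60.5 = 5.5; seller burden = 60.5 − 55 = 5.5.

Buyers bear $5.5, sellers bear $5.5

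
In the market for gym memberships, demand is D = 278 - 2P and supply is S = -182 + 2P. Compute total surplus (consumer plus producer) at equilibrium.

Total surplus = 1152

Equilibrium: 278 - 2P = -182 + 2P gives P* = 115, Q* = 48.
Demand choke price: P = 139; supply starts at P = 91.
CS = ½(139 − 115)(48) = 576; PS = ½(115 − 91)(48) = 576.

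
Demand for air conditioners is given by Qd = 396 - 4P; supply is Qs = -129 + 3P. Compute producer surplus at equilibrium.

Equilibrium: 396 - 4P = -129 + 3P gives P* = 75, Q* = 96.
Supply starts at P = 43 (where Qs = 0).
PS = ½(75 − 43)(96) = 1536.

Producer surplus = 1536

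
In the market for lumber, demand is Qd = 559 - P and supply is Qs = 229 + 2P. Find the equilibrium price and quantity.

P* = 110, Q* = 449

Set Qd = Qs: 559 - P = 229 + 2P.
330 = 3P, so P* = 110.
Q* = 559 − 1(110) = 449.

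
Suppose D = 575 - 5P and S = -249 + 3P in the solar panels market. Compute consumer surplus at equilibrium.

Equilibrium: 575 - 5P = -249 + 3P gives P* = 103, Q* = 60.
Demand choke price (D = 0): P = 115.
CS = ½(115 − 103)(60) = 360.

Consumer surplus = 360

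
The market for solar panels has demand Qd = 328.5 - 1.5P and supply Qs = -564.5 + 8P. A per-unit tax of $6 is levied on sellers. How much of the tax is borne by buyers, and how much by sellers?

Buyers bear 96/19, sellers bear 18/19

Pre-tax equilibrium: P* = 94, Q* = 187.5.
Tax on sellers shifts supply to Qs = -564.5 + 8(P − 6) = -612.5 + 8P.
328.5 - 1.5P = -612.5 + 8P gives buyer price Pb = 1882/19; sellers receive Ps = 1882/19 − 6 = 1768/19.
New quantity: Q = 328.5 − 1.5(1882/19) = 6837/38.
Buyer burden = 1882/19 − 94 = 96/19; seller burden = 94 − 1768/19 = 18/19.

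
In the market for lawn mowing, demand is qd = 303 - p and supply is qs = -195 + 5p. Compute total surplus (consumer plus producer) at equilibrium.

Equilibrium: 303 - p = -195 + 5p gives p* = 83, q* = 220.
Demand choke price: p = 303; supply starts at p = 39.
CS = ½(303 − 83)(220) = 24200; PS = ½(83 − 39)(220) = 4840.

Total surplus = 29040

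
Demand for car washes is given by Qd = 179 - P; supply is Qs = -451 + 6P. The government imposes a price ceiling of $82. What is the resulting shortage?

Shortage = 56

Equilibrium price would be P* = 90, so the ceiling at 82 binds.
At P = 82: Qd = 179 − 1(82) = 97, Qs = -451 + 6(82) = 41.
Shortage = 97 − 41 = 56.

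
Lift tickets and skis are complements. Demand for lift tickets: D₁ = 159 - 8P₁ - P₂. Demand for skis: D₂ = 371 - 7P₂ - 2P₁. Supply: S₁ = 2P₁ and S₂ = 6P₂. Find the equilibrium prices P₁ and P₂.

Market 1: 159 - 8P₁ - P₂ = 2P₁ → 10P₁ + P₂ = 159.
Market 2: 13P₂ + 2P₁ = 371.
Eliminating P₂: 13×(1) − 1×(2) gives 128P₁ = 1696, so P₁ = 13.25.
Back-substitute into (2): P₂ = (371 − 2×13.25) / 13 = 26.5.

P₁ = 13.25, P₂ = 26.5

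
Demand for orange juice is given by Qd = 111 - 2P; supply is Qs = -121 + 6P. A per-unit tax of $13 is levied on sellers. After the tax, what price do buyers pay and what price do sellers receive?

Pre-tax equilibrium: P* = 29, Q* = 53.
Tax on sellers shifts supply to Qs = -121 + 6(P − 13) = -199 + 6P.
111 - 2P = -199 + 6P gives buyer price Pb = 38.75; sellers receive Ps = 38.75 − 13 = 25.75.
New quantity: Q = 111 − 2(38.75) = 33.5.

Buyers pay $38.75, sellers receive $25.75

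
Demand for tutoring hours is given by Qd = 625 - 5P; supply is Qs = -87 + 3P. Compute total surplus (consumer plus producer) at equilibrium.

Total surplus = 8640

Equilibrium: 625 - 5P = -87 + 3P gives P* = 89, Q* = 180.
Demand choke price: P = 125; supply starts at P = 29.
CS = ½(125 − 89)(180) = 3240; PS = ½(89 − 29)(180) = 5400.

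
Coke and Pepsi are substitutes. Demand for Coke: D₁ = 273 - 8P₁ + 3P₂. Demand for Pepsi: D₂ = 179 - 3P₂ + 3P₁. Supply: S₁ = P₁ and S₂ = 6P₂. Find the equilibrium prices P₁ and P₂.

Market 1: 273 - 8P₁ + 3P₂ = P₁ → 9P₁ - 3P₂ = 273.
Market 2: 9P₂ - 3P₁ = 179.
Eliminating P₂: 9×(1) + 3×(2) gives 72P₁ = 2994, so P₁ = 499/12.
Back-substitute into (2): P₂ = (179 + 3×499/12) / 9 = 33.75.

P₁ = 499/12, P₂ = 33.75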